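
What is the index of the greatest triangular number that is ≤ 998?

44

Solve n(n+1)/2 ≤ 998 for integer n.
n = 44 gives 990 ≤ 998, while n = 45 gives 1035 > 998; so the answer is index 44.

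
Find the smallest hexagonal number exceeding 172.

190

Solve n(2n−1) > 172 for integer n.
The largest n with value ≤ 172 is 9 (since 153 ≤ 172 < 190), so the first above is n = 10, value 190.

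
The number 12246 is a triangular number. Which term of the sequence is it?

Set n(n+1)/2 = 12246, giving n² + n − 24492 = 0.
The discriminant is 1 + 8·12246 = 97969, and √97969 = 313.
So n = (-1 + 313) / 2 = 312/2 = 156.

156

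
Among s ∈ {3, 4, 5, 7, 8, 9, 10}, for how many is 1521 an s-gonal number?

1

s = 3: P(3, 54) = 1485 and P(3, 55) = 1540; 1521 is not s-gonal.
s = 4: P(4, 39) = 1521. ✓
s = 5: P(5, 32) = 1520 and P(5, 33) = 1617; 1521 is not s-gonal.
s = 7: P(7, 24) = 1404 and P(7, 25) = 1525; 1521 is not s-gonal.
s = 8: P(8, 22) = 1408 and P(8, 23) = 1541; 1521 is not s-gonal.
s = 9: P(9, 21) = 1491 and P(9, 22) = 1639; 1521 is not s-gonal.
s = 10: P(10, 19) = 1387 and P(10, 20) = 1540; 1521 is not s-gonal.
Hits: s ∈ {4} → 1.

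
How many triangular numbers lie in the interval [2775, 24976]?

150

The n-th triangular number is n(n+1)/2.
Smallest index with value ≥ 2775: n = 74 (giving 2775).
Largest index with value ≤ 24976: n = 223 (giving 24976).
Indices 74 through 223: 150 terms.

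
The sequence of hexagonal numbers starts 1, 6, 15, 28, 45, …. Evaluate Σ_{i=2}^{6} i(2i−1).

160

Σ i(2i−1) = 2Σi² − Σi over i = 2..6.
Σi = 21 − 1 = 20 and Σi² = 91 − 1 = 90.
2·90 − 1·20 = 160.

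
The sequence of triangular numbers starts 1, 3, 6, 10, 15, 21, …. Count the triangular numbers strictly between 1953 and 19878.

136

The n-th triangular number is n(n+1)/2.
Smallest index with value > 1953: n = 63 (giving 2016).
Largest index with value < 19878: n = 198 (giving 19701).
Indices 63 through 198: 136 terms.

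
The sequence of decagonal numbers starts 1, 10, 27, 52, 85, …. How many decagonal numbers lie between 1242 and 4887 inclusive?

18

The n-th decagonal number is n(4n−3).
Smallest index with value ≥ 1242: n = 18 (giving 1242).
Largest index with value ≤ 4887: n = 35 (giving 4795).
Indices 18 through 35: 18 terms.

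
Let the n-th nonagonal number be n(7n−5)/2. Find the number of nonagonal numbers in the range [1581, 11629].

The n-th nonagonal number is n(7n−5)/2.
Smallest index with value ≥ 1581: n = 22 (giving 1639).
Largest index with value ≤ 11629: n = 58 (giving 11629).
Indices 22 through 58: 37 terms.

37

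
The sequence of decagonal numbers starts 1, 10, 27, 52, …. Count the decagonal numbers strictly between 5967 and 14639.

21

The n-th decagonal number is n(4n−3).
Smallest index with value > 5967: n = 40 (giving 6280).
Largest index with value < 14639: n = 60 (giving 14220).
Indices 40 through 60: 21 terms.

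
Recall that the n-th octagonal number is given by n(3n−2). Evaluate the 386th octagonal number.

446216

The 386th octagonal number is n(3n−2) with n = 386.
386·(3·386 − 2) = 386·1156 = 446216.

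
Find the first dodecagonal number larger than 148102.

148953

Solve n(5n−4) > 148102 for integer n.
The largest n with value ≤ 148102 is 172 (since 147232 ≤ 148102 < 148953), so the first above is n = 173, value 148953.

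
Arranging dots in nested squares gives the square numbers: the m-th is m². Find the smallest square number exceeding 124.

144

Solve n² > 124 for integer n.
The largest n with value ≤ 124 is 11 (since 121 ≤ 124 < 144), so the first above is n = 12, value 144.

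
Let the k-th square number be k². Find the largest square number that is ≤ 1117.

Solve n² ≤ 1117 for integer n.
n = 33 gives 1089 ≤ 1117, while n = 34 gives 1156 > 1117; so the answer is 1089.

1089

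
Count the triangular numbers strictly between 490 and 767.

The n-th triangular number is n(n+1)/2.
Smallest index with value > 490: n = 31 (giving 496).
Largest index with value < 767: n = 38 (giving 741).
Indices 31 through 38: 8 terms.

8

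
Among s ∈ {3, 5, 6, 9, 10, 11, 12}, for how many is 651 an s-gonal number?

s = 3: P(3, 35) = 630 and P(3, 36) = 666; 651 is not s-gonal.
s = 5: P(5, 21) = 651. ✓
s = 6: P(6, 18) = 630 and P(6, 19) = 703; 651 is not s-gonal.
s = 9: P(9, 14) = 651. ✓
s = 10: P(10, 13) = 637 and P(10, 14) = 742; 651 is not s-gonal.
s = 11: P(11, 12) = 606 and P(11, 13) = 715; 651 is not s-gonal.
s = 12: P(12, 11) = 561 and P(12, 12) = 672; 651 is not s-gonal.
Hits: s ∈ {5, 9} → 2.

2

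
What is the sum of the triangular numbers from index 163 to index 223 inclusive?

1151436

Σ i(i+1)/2 = (Σi² + Σi) / 2 over i = 163..223.
Σi = 24976 − 13203 = 11773 and Σi² = 3721424 − 1430325 = 2291099.
(1·2291099 + 1·11773) / 2 = 2302872/2 = 1151436.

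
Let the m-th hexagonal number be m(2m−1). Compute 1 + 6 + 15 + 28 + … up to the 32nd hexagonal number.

22352

Σ i(2i−1) = 2Σi² − Σi over i = 1..32.
Σi = 528 and Σi² = 11440.
2·11440 − 1·528 = 22352.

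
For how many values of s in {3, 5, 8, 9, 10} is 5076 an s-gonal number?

1

s = 3: P(3, 100) = 5050 and P(3, 101) = 5151; 5076 is not s-gonal.
s = 5: P(5, 58) = 5017 and P(5, 59) = 5192; 5076 is not s-gonal.
s = 8: P(8, 41) = 4961 and P(8, 42) = 5208; 5076 is not s-gonal.
s = 9: P(9, 38) = 4959 and P(9, 39) = 5226; 5076 is not s-gonal.
s = 10: P(10, 36) = 5076. ✓
Hits: s ∈ {10} → 1.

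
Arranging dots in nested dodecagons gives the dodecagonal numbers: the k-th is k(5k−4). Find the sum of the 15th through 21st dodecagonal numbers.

10976

Σ i(5i−4) = 5Σi² − 4Σi over i = 15..21.
Σi = 231 − 105 = 126 and Σi² = 3311 − 1015 = 2296.
5·2296 − 4·126 = 10976.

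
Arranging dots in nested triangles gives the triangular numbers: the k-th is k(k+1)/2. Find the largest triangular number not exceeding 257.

Solve n(n+1)/2 ≤ 257 for integer n.
n = 22 gives 253 ≤ 257, while n = 23 gives 276 > 257; so the answer is 253.

253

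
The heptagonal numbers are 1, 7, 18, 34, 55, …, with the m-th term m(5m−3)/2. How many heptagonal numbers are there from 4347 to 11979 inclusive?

28

The n-th heptagonal number is n(5n−3)/2.
Smallest index with value ≥ 4347: n = 42 (giving 4347).
Largest index with value ≤ 11979: n = 69 (giving 11799).
Indices 42 through 69: 28 terms.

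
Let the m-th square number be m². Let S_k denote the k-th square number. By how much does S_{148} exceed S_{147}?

295

n² − (n−1)² = 2n − 1, so 148² − 147² = 2·148 − 1 = 295.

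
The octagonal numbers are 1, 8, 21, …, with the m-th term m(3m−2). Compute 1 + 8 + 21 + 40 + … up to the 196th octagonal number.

7548646

Σ i(3i−2) = 3Σi² − 2Σi over i = 1..196.
Σi = 19306 and Σi² = 2529086.
3·2529086 − 2·19306 = 7548646.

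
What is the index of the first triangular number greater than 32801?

Solve n(n+1)/2 > 32801 for integer n.
The largest n with value ≤ 32801 is 255 (since 32640 ≤ 32801 < 32896), so the first above is n = 256, value 32896.

256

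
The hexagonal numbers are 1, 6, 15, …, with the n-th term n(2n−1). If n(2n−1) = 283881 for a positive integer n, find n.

Set n(2n−1) = 283881, giving 2n² − n − 283881 = 0.
The discriminant is 1 + 8·283881 = 2271049, and √2271049 = 1507.
So n = (1 + 1507) / 4 = 1508/4 = 377.

377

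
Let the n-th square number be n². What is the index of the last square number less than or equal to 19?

Solve n² ≤ 19 for integer n.
n = 4 gives 16 ≤ 19, while n = 5 gives 25 > 19; so the answer is index 4.

4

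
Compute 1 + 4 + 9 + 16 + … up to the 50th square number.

Σ_{i=1}^{50} i² = 50·51·101/6 = 42925.

42925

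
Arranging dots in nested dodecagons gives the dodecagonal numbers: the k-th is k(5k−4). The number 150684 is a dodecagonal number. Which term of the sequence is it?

Set n(5n−4) = 150684, giving 5n² − 4n − 150684 = 0.
The discriminant is 16 + 20·150684 = 3013696, and √3013696 = 1736.
So n = (4 + 1736) / 10 = 1740/10 = 174.

174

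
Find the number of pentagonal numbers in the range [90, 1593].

The n-th pentagonal number is n(3n−1)/2.
Smallest index with value ≥ 90: n = 8 (giving 92).
Largest index with value ≤ 1593: n = 32 (giving 1520).
Indices 8 through 32: 25 terms.

25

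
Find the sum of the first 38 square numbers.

19019

Σ_{i=1}^{38} i² = 38·39·77/6 = 19019.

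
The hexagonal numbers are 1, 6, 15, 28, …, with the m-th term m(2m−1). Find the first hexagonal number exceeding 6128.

Solve n(2n−1) > 6128 for integer n.
The largest n with value ≤ 6128 is 55 (since 5995 ≤ 6128 < 6216), so the first above is n = 56, value 6216.

6216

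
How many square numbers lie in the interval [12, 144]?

The n-th square number is n².
Smallest index with value ≥ 12: n = 4 (giving 16).
Largest index with value ≤ 144: n = 12 (giving 144).
Indices 4 through 12: 9 terms.

9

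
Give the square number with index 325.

325² = 105625.

105625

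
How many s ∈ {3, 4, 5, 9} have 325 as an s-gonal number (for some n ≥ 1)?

2

s = 3: P(3, 25) = 325. ✓
s = 4: P(4, 18) = 324 and P(4, 19) = 361; 325 is not s-gonal.
s = 5: P(5, 14) = 287 and P(5, 15) = 330; 325 is not s-gonal.
s = 9: P(9, 10) = 325. ✓
Hits: s ∈ {3, 9} → 2.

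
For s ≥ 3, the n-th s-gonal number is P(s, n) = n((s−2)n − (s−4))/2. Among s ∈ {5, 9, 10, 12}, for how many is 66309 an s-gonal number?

s = 5: P(5, 210) = 66045 and P(5, 211) = 66676; 66309 is not s-gonal.
s = 9: P(9, 138) = 66309. ✓
s = 10: P(10, 129) = 66177 and P(10, 130) = 67210; 66309 is not s-gonal.
s = 12: P(12, 115) = 65665 and P(12, 116) = 66816; 66309 is not s-gonal.
Hits: s ∈ {9} → 1.

1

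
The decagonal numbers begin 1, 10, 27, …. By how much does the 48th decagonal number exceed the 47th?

Consecutive decagonal numbers differ by 8n − 7: here 8·48 − 7 = 377.

377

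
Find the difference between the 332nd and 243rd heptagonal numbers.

127804

332·(5·332 − 3)/2 = 275062 and 243·(5·243 − 3)/2 = 147258.
Difference: 275062 − 147258 = 127804.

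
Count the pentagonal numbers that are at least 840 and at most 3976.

The n-th pentagonal number is n(3n−1)/2.
Smallest index with value ≥ 840: n = 24 (giving 852).
Largest index with value ≤ 3976: n = 51 (giving 3876).
Indices 24 through 51: 28 terms.

28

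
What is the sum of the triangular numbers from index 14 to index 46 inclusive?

16841

Σ i(i+1)/2 = (Σi² + Σi) / 2 over i = 14..46.
Σi = 1081 − 91 = 990 and Σi² = 33511 − 819 = 32692.
(1·32692 + 1·990) / 2 = 33682/2 = 16841.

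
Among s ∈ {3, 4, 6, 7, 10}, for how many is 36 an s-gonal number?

s = 3: P(3, 8) = 36. ✓
s = 4: P(4, 6) = 36. ✓
s = 6: P(6, 4) = 28 and P(6, 5) = 45; 36 is not s-gonal.
s = 7: P(7, 4) = 34 and P(7, 5) = 55; 36 is not s-gonal.
s = 10: P(10, 3) = 27 and P(10, 4) = 52; 36 is not s-gonal.
Hits: s ∈ {3, 4} → 2.

2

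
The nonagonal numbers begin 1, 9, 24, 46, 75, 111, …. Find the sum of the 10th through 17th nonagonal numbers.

4980

Σ i(7i−5)/2 = (7Σi² − 5Σi) / 2 over i = 10..17.
Σi = 153 − 45 = 108 and Σi² = 1785 − 285 = 1500.
(7·1500 − 5·108) / 2 = 9960/2 = 4980.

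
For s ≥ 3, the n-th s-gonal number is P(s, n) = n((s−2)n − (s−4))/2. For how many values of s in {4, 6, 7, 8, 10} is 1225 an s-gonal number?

s = 4: P(4, 35) = 1225. ✓
s = 6: P(6, 25) = 1225. ✓
s = 7: P(7, 22) = 1177 and P(7, 23) = 1288; 1225 is not s-gonal.
s = 8: P(8, 20) = 1160 and P(8, 21) = 1281; 1225 is not s-gonal.
s = 10: P(10, 17) = 1105 and P(10, 18) = 1242; 1225 is not s-gonal.
Hits: s ∈ {4, 6} → 2.

2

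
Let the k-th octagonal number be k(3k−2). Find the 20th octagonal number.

1160

The 20th octagonal number is n(3n−2) with n = 20.
20·(3·20 − 2) = 20·58 = 1160.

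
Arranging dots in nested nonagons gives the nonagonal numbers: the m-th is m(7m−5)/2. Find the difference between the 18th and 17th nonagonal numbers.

120

Consecutive nonagonal numbers differ by 7n − 6: here 7·18 − 6 = 120.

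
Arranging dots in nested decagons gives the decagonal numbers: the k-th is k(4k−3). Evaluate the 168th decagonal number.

112392

The 168th decagonal number is n(4n−3) with n = 168.
168·(4·168 − 3) = 168·669 = 112392.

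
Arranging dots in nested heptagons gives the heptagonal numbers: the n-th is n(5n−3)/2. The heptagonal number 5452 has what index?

47

Set n(5n−3)/2 = 5452, giving 5n² − 3n − 10904 = 0.
So n = (3 + 467) / 10 = 470/10 = 47.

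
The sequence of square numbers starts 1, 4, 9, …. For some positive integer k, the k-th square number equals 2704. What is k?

We need n² = 2704, so n = √2704 = 52.

52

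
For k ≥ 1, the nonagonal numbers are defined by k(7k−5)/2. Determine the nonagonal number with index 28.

2674

The 28th nonagonal number is n(7n−5)/2 with n = 28.
28·(7·28 − 5)/2 = 28·191/2 = 2674.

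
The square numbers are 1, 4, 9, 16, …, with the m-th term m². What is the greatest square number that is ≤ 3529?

Solve n² ≤ 3529 for integer n.
n = 59 gives 3481 ≤ 3529, while n = 60 gives 3600 > 3529; so the answer is 3481.

3481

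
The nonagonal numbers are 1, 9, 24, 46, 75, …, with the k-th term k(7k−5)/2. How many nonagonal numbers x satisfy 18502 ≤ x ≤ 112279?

106

The n-th nonagonal number is n(7n−5)/2.
Smallest index with value ≥ 18502: n = 74 (giving 18981).
Largest index with value ≤ 112279: n = 179 (giving 111696).
Indices 74 through 179: 106 terms.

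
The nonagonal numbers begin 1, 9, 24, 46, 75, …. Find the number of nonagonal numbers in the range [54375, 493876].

The n-th nonagonal number is n(7n−5)/2.
Smallest index with value ≥ 54375: n = 125 (giving 54375).
Largest index with value ≤ 493876: n = 376 (giving 493876).
Indices 125 through 376: 252 terms.

252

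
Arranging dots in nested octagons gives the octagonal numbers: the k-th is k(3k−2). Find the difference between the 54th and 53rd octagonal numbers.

Consecutive octagonal numbers differ by 6n − 5: here 6·54 − 5 = 319.

319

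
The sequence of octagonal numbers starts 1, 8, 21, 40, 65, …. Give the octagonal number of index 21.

The 21st octagonal number is n(3n−2) with n = 21.
21·(3·21 − 2) = 21·61 = 1281.

1281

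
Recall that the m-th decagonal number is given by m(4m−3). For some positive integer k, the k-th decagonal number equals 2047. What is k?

Set n(4n−3) = 2047, giving 4n² − 3n − 2047 = 0.
The discriminant is 9 + 16·2047 = 32761, and √32761 = 181.
So n = (3 + 181) / 8 = 184/8 = 23.

23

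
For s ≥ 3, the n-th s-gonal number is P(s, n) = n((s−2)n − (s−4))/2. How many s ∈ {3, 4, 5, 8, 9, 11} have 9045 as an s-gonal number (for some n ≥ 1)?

1

s = 3: P(3, 134) = 9045. ✓
s = 4: P(4, 95) = 9025 and P(4, 96) = 9216; 9045 is not s-gonal.
s = 5: P(5, 77) = 8855 and P(5, 78) = 9087; 9045 is not s-gonal.
s = 8: P(8, 55) = 8965 and P(8, 56) = 9296; 9045 is not s-gonal.
s = 9: P(9, 51) = 8976 and P(9, 52) = 9334; 9045 is not s-gonal.
s = 11: P(11, 45) = 8955 and P(11, 46) = 9361; 9045 is not s-gonal.
Hits: s ∈ {3} → 1.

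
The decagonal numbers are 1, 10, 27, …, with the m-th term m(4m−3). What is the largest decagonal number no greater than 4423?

Solve n(4n−3) ≤ 4423 for integer n.
n = 33 gives 4257 ≤ 4423, while n = 34 gives 4522 > 4423; so the answer is 4257.

4257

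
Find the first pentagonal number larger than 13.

22

Solve n(3n−1)/2 > 13 for integer n.
The largest n with value ≤ 13 is 3 (since 12 ≤ 13 < 22), so the first above is n = 4, value 22.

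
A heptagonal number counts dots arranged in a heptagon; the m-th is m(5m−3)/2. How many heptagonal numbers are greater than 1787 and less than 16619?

54

The n-th heptagonal number is n(5n−3)/2.
Smallest index with value > 1787: n = 28 (giving 1918).
Largest index with value < 16619: n = 81 (giving 16281).
Indices 28 through 81: 54 terms.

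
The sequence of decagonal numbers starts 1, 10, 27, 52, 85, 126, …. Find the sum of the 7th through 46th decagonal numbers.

Σ i(4i−3) = 4Σi² − 3Σi over i = 7..46.
Σi = 1081 − 21 = 1060 and Σi² = 33511 − 91 = 33420.
4·33420 − 3·1060 = 130500.

130500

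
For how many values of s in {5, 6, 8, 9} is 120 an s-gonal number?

s = 5: P(5, 9) = 117 and P(5, 10) = 145; 120 is not s-gonal.
s = 6: P(6, 8) = 120. ✓
s = 8: P(8, 6) = 96 and P(8, 7) = 133; 120 is not s-gonal.
s = 9: P(9, 6) = 111 and P(9, 7) = 154; 120 is not s-gonal.
Hits: s ∈ {6} → 1.

1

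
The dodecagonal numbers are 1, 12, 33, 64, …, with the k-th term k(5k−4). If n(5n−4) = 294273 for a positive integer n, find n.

Set n(5n−4) = 294273, giving 5n² − 4n − 294273 = 0.
The discriminant is 16 + 20·294273 = 5885476, and √5885476 = 2426.
So n = (4 + 2426) / 10 = 2430/10 = 243.
Check: 243·(5·243 − 4) = 294273. ✓

243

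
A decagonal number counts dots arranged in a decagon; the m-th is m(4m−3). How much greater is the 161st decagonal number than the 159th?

2554

161·(4·161 − 3) = 103201 and 159·(4·159 − 3) = 100647.
Difference: 103201 − 100647 = 2554.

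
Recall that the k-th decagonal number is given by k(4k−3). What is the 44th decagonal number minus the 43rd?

345

Consecutive decagonal numbers differ by 8n − 7: here 8·44 − 7 = 345.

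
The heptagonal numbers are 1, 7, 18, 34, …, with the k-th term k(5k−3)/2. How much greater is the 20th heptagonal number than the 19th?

96

Consecutive heptagonal numbers differ by 5n − 4: here 5·20 − 4 = 96.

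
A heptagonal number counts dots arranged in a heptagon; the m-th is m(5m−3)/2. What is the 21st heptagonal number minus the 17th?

374

21·(5·21 − 3)/2 = 1071 and 17·(5·17 − 3)/2 = 697.
Difference: 1071 − 697 = 374.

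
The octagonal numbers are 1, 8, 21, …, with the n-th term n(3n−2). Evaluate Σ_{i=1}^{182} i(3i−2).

6045039

Σ i(3i−2) = 3Σi² − 2Σi over i = 1..182.
Σi = 16653 and Σi² = 2026115.
3·2026115 − 2·16653 = 6045039.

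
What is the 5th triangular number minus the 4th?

5

Consecutive triangular numbers differ by n: T_{5} − T_{4} = 5.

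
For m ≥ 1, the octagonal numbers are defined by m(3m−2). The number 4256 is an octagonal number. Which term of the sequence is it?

38

Set n(3n−2) = 4256, giving 3n² − 2n − 4256 = 0.
The discriminant is 4 + 12·4256 = 51076, and √51076 = 226.
So n = (2 + 226) / 6 = 228/6 = 38.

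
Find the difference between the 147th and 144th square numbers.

147² = 21609 and 144² = 20736.
Difference: 21609 − 20736 = 873.

873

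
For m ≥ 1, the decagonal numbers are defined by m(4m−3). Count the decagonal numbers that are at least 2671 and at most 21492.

The n-th decagonal number is n(4n−3).
Smallest index with value ≥ 2671: n = 27 (giving 2835).
Largest index with value ≤ 21492: n = 73 (giving 21097).
Indices 27 through 73: 47 terms.

47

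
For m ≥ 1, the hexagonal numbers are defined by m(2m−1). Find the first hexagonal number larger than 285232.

Solve n(2n−1) > 285232 for integer n.
The largest n with value ≤ 285232 is 377 (since 283881 ≤ 285232 < 285390), so the first above is n = 378, value 285390.

285390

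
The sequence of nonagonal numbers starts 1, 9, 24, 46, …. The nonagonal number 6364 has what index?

Set n(7n−5)/2 = 6364, giving 7n² − 5n − 12728 = 0.
So n = (5 + 597) / 14 = 602/14 = 43.

43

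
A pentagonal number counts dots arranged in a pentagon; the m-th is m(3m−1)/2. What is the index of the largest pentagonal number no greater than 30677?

Solve n(3n−1)/2 ≤ 30677 for integer n.
n = 143 gives 30602 ≤ 30677, while n = 144 gives 31032 > 30677; so the answer is index 143.

143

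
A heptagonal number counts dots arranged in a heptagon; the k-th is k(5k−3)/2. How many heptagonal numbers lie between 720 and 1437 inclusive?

The n-th heptagonal number is n(5n−3)/2.
Smallest index with value ≥ 720: n = 18 (giving 783).
Largest index with value ≤ 1437: n = 24 (giving 1404).
Indices 18 through 24: 7 terms.

7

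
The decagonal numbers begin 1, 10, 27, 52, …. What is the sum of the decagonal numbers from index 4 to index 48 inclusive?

Σ i(4i−3) = 4Σi² − 3Σi over i = 4..48.
Σi = 1176 − 6 = 1170 and Σi² = 38024 − 14 = 38010.
4·38010 − 3·1170 = 148530.

148530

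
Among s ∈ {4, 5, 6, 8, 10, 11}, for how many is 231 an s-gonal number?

s = 4: P(4, 15) = 225 and P(4, 16) = 256; 231 is not s-gonal.
s = 5: P(5, 12) = 210 and P(5, 13) = 247; 231 is not s-gonal.
s = 6: P(6, 11) = 231. ✓
s = 8: P(8, 9) = 225 and P(8, 10) = 280; 231 is not s-gonal.
s = 10: P(10, 7) = 175 and P(10, 8) = 232; 231 is not s-gonal.
s = 11: P(11, 7) = 196 and P(11, 8) = 260; 231 is not s-gonal.
Hits: s ∈ {6} → 1.

1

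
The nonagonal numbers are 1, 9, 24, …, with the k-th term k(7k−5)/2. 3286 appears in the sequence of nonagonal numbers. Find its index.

31

Set n(7n−5)/2 = 3286, giving 7n² − 5n − 6572 = 0.
The discriminant is 25 + 56·3286 = 184041, and √184041 = 429.
So n = (5 + 429) / 14 = 434/14 = 31.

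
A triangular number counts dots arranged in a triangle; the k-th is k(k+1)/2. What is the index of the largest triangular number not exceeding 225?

20

Solve n(n+1)/2 ≤ 225 for integer n.
n = 20 gives 210 ≤ 225, while n = 21 gives 231 > 225; so the answer is index 20.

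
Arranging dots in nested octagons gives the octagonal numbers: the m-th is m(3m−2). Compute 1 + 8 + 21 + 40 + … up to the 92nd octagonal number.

Σ i(3i−2) = 3Σi² − 2Σi over i = 1..92.
Σi = 4278 and Σi² = 263810.
3·263810 − 2·4278 = 782874.

782874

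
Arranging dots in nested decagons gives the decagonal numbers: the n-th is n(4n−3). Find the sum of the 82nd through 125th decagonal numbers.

Σ i(4i−3) = 4Σi² − 3Σi over i = 82..125.
Σi = 7875 − 3321 = 4554 and Σi² = 658875 − 180441 = 478434.
4·478434 − 3·4554 = 1900074.

1900074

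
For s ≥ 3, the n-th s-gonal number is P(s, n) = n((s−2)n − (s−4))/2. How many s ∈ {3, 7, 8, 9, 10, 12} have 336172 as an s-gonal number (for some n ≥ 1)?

1

s = 3: P(3, 819) = 335790 and P(3, 820) = 336610; 336172 is not s-gonal.
s = 7: P(7, 367) = 336172. ✓
s = 8: P(8, 335) = 336005 and P(8, 336) = 338016; 336172 is not s-gonal.
s = 9: P(9, 310) = 335575 and P(9, 311) = 337746; 336172 is not s-gonal.
s = 10: P(10, 290) = 335530 and P(10, 291) = 337851; 336172 is not s-gonal.
s = 12: P(12, 259) = 334369 and P(12, 260) = 336960; 336172 is not s-gonal.
Hits: s ∈ {7} → 1.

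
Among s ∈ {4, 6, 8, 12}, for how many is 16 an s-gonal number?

1

s = 4: P(4, 4) = 16. ✓
s = 6: P(6, 3) = 15 and P(6, 4) = 28; 16 is not s-gonal.
s = 8: P(8, 2) = 8 and P(8, 3) = 21; 16 is not s-gonal.
s = 12: P(12, 2) = 12 and P(12, 3) = 33; 16 is not s-gonal.
Hits: s ∈ {4} → 1.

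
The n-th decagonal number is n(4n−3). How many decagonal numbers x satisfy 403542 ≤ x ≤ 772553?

The n-th decagonal number is n(4n−3).
Smallest index with value ≥ 403542: n = 318 (giving 403542).
Largest index with value ≤ 772553: n = 439 (giving 769567).
Indices 318 through 439: 122 terms.

122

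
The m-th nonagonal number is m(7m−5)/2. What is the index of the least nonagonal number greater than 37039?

104

Solve n(7n−5)/2 > 37039 for integer n.
The largest n with value ≤ 37039 is 103 (since 36874 ≤ 37039 < 37596), so the first above is n = 104, value 37596.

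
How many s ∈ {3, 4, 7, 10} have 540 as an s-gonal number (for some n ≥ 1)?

s = 3: P(3, 32) = 528 and P(3, 33) = 561; 540 is not s-gonal.
s = 4: P(4, 23) = 529 and P(4, 24) = 576; 540 is not s-gonal.
s = 7: P(7, 15) = 540. ✓
s = 10: P(10, 12) = 540. ✓
Hits: s ∈ {7, 10} → 2.

2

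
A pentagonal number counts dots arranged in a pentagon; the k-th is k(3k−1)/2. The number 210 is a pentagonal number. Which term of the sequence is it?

Set n(3n−1)/2 = 210, giving 3n² − n − 420 = 0.
The discriminant is 1 + 24·210 = 5041, and √5041 = 71.
So n = (1 + 71) / 6 = 72/6 = 12.
Check: 12·(3·12 − 1)/2 = 210. ✓

12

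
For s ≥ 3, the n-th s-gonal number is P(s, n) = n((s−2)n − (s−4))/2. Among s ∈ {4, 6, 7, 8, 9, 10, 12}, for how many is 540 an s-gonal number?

2

s = 4: P(4, 23) = 529 and P(4, 24) = 576; 540 is not s-gonal.
s = 6: P(6, 16) = 496 and P(6, 17) = 561; 540 is not s-gonal.
s = 7: P(7, 15) = 540. ✓
s = 8: P(8, 13) = 481 and P(8, 14) = 560; 540 is not s-gonal.
s = 9: P(9, 12) = 474 and P(9, 13) = 559; 540 is not s-gonal.
s = 10: P(10, 12) = 540. ✓
s = 12: P(12, 10) = 460 and P(12, 11) = 561; 540 is not s-gonal.
Hits: s ∈ {7, 10} → 2.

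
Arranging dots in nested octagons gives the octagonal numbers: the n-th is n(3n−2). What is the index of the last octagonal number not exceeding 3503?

34

Solve n(3n−2) ≤ 3503 for integer n.
n = 34 gives 3400 ≤ 3503, while n = 35 gives 3605 > 3503; so the answer is index 34.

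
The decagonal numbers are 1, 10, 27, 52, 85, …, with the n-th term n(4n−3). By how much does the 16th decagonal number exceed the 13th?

16·(4·16 − 3) = 976 and 13·(4·13 − 3) = 637.
Difference: 976 − 637 = 339.

339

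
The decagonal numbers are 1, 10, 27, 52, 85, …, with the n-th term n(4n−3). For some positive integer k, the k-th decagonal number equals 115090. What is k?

Set n(4n−3) = 115090, giving 4n² − 3n − 115090 = 0.
The discriminant is 9 + 16·115090 = 1841449, and √1841449 = 1357.
So n = (3 + 1357) / 8 = 1360/8 = 170.

170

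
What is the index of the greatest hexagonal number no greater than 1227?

Solve n(2n−1) ≤ 1227 for integer n.
n = 25 gives 1225 ≤ 1227, while n = 26 gives 1326 > 1227; so the answer is index 25.

25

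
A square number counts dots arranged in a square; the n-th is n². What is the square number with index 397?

157609

The 397th square number is n² with n = 397.
397² = 157609.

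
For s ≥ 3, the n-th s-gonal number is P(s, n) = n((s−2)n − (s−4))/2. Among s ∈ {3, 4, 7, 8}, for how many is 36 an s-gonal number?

s = 3: P(3, 8) = 36. ✓
s = 4: P(4, 6) = 36. ✓
s = 7: P(7, 4) = 34 and P(7, 5) = 55; 36 is not s-gonal.
s = 8: P(8, 3) = 21 and P(8, 4) = 40; 36 is not s-gonal.
Hits: s ∈ {3, 4} → 2.

2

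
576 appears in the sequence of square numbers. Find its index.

We need n² = 576, so n = √576 = 24.
Check: 24² = 576. ✓

24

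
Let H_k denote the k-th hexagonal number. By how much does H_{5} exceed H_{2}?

39

5·(2·5 − 1) = 45 and 2·(2·2 − 1) = 6.
Difference: 45 − 6 = 39.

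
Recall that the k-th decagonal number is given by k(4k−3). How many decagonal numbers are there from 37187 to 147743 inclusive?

96

The n-th decagonal number is n(4n−3).
Smallest index with value ≥ 37187: n = 97 (giving 37345).
Largest index with value ≤ 147743: n = 192 (giving 146880).
Indices 97 through 192: 96 terms.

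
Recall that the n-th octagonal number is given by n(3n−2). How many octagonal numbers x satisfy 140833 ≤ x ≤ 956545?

349

The n-th octagonal number is n(3n−2).
Smallest index with value ≥ 140833: n = 217 (giving 140833).
Largest index with value ≤ 956545: n = 565 (giving 956545).
Indices 217 through 565: 349 terms.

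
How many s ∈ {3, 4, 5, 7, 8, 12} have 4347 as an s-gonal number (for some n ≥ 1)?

s = 3: P(3, 92) = 4278 and P(3, 93) = 4371; 4347 is not s-gonal.
s = 4: P(4, 65) = 4225 and P(4, 66) = 4356; 4347 is not s-gonal.
s = 5: P(5, 54) = 4347. ✓
s = 7: P(7, 42) = 4347. ✓
s = 8: P(8, 38) = 4256 and P(8, 39) = 4485; 4347 is not s-gonal.
s = 12: P(12, 29) = 4089 and P(12, 30) = 4380; 4347 is not s-gonal.
Hits: s ∈ {5, 7} → 2.

2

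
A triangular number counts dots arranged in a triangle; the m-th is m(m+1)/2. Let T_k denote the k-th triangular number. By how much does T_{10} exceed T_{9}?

10

Consecutive triangular numbers differ by n: T_{10} − T_{9} = 10.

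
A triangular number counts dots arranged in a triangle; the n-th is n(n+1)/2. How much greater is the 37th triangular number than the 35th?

73

37·38/2 = 703 and 35·36/2 = 630.
Difference: 703 − 630 = 73.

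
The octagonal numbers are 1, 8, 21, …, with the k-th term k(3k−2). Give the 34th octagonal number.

3400

34·(3·34 − 2) = 34·100 = 3400.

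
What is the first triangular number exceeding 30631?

30876

Solve n(n+1)/2 > 30631 for integer n.
The largest n with value ≤ 30631 is 247 (since 30628 ≤ 30631 < 30876), so the first above is n = 248, value 30876.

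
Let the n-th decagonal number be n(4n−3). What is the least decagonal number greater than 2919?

Solve n(4n−3) > 2919 for integer n.
The largest n with value ≤ 2919 is 27 (since 2835 ≤ 2919 < 3052), so the first above is n = 28, value 3052.

3052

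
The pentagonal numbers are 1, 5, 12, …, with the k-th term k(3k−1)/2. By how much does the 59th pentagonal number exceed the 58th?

Consecutive pentagonal numbers differ by 3n − 2: here 3·59 − 2 = 175.

175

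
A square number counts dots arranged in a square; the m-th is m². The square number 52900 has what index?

230

We need n² = 52900, so n = √52900 = 230.
Check: 230² = 52900. ✓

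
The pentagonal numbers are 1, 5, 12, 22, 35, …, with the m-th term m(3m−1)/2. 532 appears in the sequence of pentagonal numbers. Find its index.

19

Set n(3n−1)/2 = 532, giving 3n² − n − 1064 = 0.
So n = (1 + 113) / 6 = 114/6 = 19.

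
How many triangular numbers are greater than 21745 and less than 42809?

The n-th triangular number is n(n+1)/2.
Smallest index with value > 21745: n = 209 (giving 21945).
Largest index with value < 42809: n = 292 (giving 42778).
Indices 209 through 292: 84 terms.

84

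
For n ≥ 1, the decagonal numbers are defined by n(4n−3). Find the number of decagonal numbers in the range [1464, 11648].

35

The n-th decagonal number is n(4n−3).
Smallest index with value ≥ 1464: n = 20 (giving 1540).
Largest index with value ≤ 11648: n = 54 (giving 11502).
Indices 20 through 54: 35 terms.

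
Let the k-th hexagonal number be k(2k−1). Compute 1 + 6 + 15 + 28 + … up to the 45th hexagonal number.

61755

Σ i(2i−1) = 2Σi² − Σi over i = 1..45.
Σi = 1035 and Σi² = 31395.
2·31395 − 1·1035 = 61755.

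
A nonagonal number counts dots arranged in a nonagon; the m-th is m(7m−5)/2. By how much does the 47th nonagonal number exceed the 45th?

639

47·(7·47 − 5)/2 = 7614 and 45·(7·45 − 5)/2 = 6975.
Difference: 7614 − 6975 = 639.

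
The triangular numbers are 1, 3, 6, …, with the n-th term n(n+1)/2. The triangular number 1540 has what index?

55

Set n(n+1)/2 = 1540, giving n² + n − 3080 = 0.
The discriminant is 1 + 8·1540 = 12321, and √12321 = 111.
So n = (-1 + 111) / 2 = 110/2 = 55.
Check: 55·56/2 = 1540. ✓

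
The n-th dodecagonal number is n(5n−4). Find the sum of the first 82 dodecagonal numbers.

922213

Σ i(5i−4) = 5Σi² − 4Σi over i = 1..82.
Σi = 3403 and Σi² = 187165.
5·187165 − 4·3403 = 922213.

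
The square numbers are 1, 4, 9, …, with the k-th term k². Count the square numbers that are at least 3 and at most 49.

6

The n-th square number is n².
Smallest index with value ≥ 3: n = 2 (giving 4).
Largest index with value ≤ 49: n = 7 (giving 49).
Indices 2 through 7: 6 terms.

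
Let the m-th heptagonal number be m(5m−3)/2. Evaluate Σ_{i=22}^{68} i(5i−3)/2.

Σ i(5i−3)/2 = (5Σi² − 3Σi) / 2 over i = 22..68.
Σi = 2346 − 231 = 2115 and Σi² = 107134 − 3311 = 103823.
(5·103823 − 3·2115) / 2 = 512770/2 = 256385.

256385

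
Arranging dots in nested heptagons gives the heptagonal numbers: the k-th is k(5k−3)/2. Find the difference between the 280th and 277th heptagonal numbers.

4173

280·(5·280 − 3)/2 = 195580 and 277·(5·277 − 3)/2 = 191407.
Difference: 195580 − 191407 = 4173.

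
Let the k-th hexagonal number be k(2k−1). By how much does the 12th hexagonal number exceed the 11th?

Consecutive hexagonal numbers differ by 4n − 3: here 4·12 − 3 = 45.

45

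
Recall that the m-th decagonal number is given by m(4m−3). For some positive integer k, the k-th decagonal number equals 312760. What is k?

280

Set n(4n−3) = 312760, giving 4n² − 3n − 312760 = 0.
So n = (3 + 2237) / 8 = 2240/8 = 280.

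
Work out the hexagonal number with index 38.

2850

The 38th hexagonal number is n(2n−1) with n = 38.
38·(2·38 − 1) = 38·75 = 2850.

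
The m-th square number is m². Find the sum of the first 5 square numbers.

Σ_{i=1}^{5} i² = 5·6·11/6 = 55.

55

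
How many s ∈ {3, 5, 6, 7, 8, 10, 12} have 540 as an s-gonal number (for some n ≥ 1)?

2

s = 3: P(3, 32) = 528 and P(3, 33) = 561; 540 is not s-gonal.
s = 5: P(5, 19) = 532 and P(5, 20) = 590; 540 is not s-gonal.
s = 6: P(6, 16) = 496 and P(6, 17) = 561; 540 is not s-gonal.
s = 7: P(7, 15) = 540. ✓
s = 8: P(8, 13) = 481 and P(8, 14) = 560; 540 is not s-gonal.
s = 10: P(10, 12) = 540. ✓
s = 12: P(12, 10) = 460 and P(12, 11) = 561; 540 is not s-gonal.
Hits: s ∈ {7, 10} → 2.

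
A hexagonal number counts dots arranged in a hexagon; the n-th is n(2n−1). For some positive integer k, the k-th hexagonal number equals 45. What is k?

5

Set n(2n−1) = 45, giving 2n² − n − 45 = 0.
The discriminant is 1 + 8·45 = 361, and √361 = 19.
So n = (1 + 19) / 4 = 20/4 = 5.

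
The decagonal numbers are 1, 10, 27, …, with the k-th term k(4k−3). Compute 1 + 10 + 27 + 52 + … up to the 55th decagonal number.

Σ i(4i−3) = 4Σi² − 3Σi over i = 1..55.
Σi = 1540 and Σi² = 56980.
4·56980 − 3·1540 = 223300.

223300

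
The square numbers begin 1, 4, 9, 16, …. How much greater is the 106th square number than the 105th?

211

n² − (n−1)² = 2n − 1, so 106² − 105² = 2·106 − 1 = 211.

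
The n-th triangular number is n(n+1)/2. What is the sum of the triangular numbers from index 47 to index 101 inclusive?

159555

Σ i(i+1)/2 = (Σi² + Σi) / 2 over i = 47..101.
Σi = 5151 − 1081 = 4070 and Σi² = 348551 − 33511 = 315040.
(1·315040 + 1·4070) / 2 = 319110/2 = 159555.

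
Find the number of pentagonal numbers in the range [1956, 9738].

44

The n-th pentagonal number is n(3n−1)/2.
Smallest index with value ≥ 1956: n = 37 (giving 2035).
Largest index with value ≤ 9738: n = 80 (giving 9560).
Indices 37 through 80: 44 terms.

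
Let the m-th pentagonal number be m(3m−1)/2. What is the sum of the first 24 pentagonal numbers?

Σ i(3i−1)/2 = (3Σi² − Σi) / 2 over i = 1..24.
Σi = 300 and Σi² = 4900.
(3·4900 − 1·300) / 2 = 14400/2 = 7200.

7200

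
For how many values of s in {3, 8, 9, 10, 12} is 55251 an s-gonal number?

s = 3: P(3, 331) = 54946 and P(3, 332) = 55278; 55251 is not s-gonal.
s = 8: P(8, 136) = 55216 and P(8, 137) = 56033; 55251 is not s-gonal.
s = 9: P(9, 126) = 55251. ✓
s = 10: P(10, 117) = 54405 and P(10, 118) = 55342; 55251 is not s-gonal.
s = 12: P(12, 105) = 54705 and P(12, 106) = 55756; 55251 is not s-gonal.
Hits: s ∈ {9} → 1.

1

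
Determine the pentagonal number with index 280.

The 280th pentagonal number is n(3n−1)/2 with n = 280.
280·(3·280 − 1)/2 = 280·839/2 = 117460.

117460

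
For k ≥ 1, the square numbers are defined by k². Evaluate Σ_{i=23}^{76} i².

145431

Σ_{i=23}^{76} i² = 149226 − 3795 = 145431.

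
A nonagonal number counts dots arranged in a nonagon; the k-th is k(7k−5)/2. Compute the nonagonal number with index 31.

3286

The 31st nonagonal number is n(7n−5)/2 with n = 31.
31·(7·31 − 5)/2 = 31·212/2 = 31·106 = 3286.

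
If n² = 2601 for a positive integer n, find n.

51

We need n² = 2601, so n = √2601 = 51.
Check: 51² = 2601. ✓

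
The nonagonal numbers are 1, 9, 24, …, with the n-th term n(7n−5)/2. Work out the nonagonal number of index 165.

The 165th nonagonal number is n(7n−5)/2 with n = 165.
165·(7·165 − 5)/2 = 165·1150/2 = 165·575 = 94875.

94875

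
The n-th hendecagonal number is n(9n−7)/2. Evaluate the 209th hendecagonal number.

The 209th hendecagonal number is n(9n−7)/2 with n = 209.
209·(9·209 − 7)/2 = 209·1874/2 = 209·937 = 195833.

195833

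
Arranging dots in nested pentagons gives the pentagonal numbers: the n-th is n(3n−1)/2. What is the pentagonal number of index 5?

The 5th pentagonal number is n(3n−1)/2 with n = 5.
5·(3·5 − 1)/2 = 5·14/2 = 5·7 = 35.

35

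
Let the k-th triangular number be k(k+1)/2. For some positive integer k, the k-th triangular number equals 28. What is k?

Set n(n+1)/2 = 28, giving n² + n − 56 = 0.
So n = (-1 + 15) / 2 = 14/2 = 7.

7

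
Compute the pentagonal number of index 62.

5735

The 62nd pentagonal number is n(3n−1)/2 with n = 62.
62·(3·62 − 1)/2 = 62·185/2 = 5735.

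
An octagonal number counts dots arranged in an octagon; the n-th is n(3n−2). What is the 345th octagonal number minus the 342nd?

345·(3·345 − 2) = 356385 and 342·(3·342 − 2) = 350208.
Difference: 356385 − 350208 = 6177.

6177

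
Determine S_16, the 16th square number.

256

16² = 256.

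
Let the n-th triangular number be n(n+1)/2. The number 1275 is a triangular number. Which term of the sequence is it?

50

Set n(n+1)/2 = 1275, giving n² + n − 2550 = 0.
The discriminant is 1 + 8·1275 = 10201, and √10201 = 101.
So n = (-1 + 101) / 2 = 100/2 = 50.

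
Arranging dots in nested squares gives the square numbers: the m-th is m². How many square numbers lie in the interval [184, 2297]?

34

The n-th square number is n².
Smallest index with value ≥ 184: n = 14 (giving 196).
Largest index with value ≤ 2297: n = 47 (giving 2209).
Indices 14 through 47: 34 terms.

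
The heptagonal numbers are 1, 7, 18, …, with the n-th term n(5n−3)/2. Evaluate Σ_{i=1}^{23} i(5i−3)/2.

10396

Σ i(5i−3)/2 = (5Σi² − 3Σi) / 2 over i = 1..23.
Σi = 276 and Σi² = 4324.
(5·4324 − 3·276) / 2 = 20792/2 = 10396.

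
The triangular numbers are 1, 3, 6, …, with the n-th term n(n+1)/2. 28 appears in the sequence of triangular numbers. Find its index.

Set n(n+1)/2 = 28, giving n² + n − 56 = 0.
The discriminant is 1 + 8·28 = 225, and √225 = 15.
So n = (-1 + 15) / 2 = 14/2 = 7.
Check: 7·8/2 = 28. ✓

7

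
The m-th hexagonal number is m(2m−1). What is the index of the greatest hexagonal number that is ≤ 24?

3

Solve n(2n−1) ≤ 24 for integer n.
n = 3 gives 15 ≤ 24, while n = 4 gives 28 > 24; so the answer is index 3.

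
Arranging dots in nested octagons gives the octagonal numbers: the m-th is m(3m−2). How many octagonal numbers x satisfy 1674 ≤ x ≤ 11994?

The n-th octagonal number is n(3n−2).
Smallest index with value ≥ 1674: n = 24 (giving 1680).
Largest index with value ≤ 11994: n = 63 (giving 11781).
Indices 24 through 63: 40 terms.

40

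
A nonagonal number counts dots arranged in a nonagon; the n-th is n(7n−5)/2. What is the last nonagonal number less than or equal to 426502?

Solve n(7n−5)/2 ≤ 426502 for integer n.
n = 349 gives 425431 ≤ 426502, while n = 350 gives 427875 > 426502; so the answer is 425431.

425431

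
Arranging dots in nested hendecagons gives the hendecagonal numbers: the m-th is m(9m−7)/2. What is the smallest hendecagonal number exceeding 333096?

Solve n(9n−7)/2 > 333096 for integer n.
The largest n with value ≤ 333096 is 272 (since 331976 ≤ 333096 < 334425), so the first above is n = 273, value 334425.

334425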